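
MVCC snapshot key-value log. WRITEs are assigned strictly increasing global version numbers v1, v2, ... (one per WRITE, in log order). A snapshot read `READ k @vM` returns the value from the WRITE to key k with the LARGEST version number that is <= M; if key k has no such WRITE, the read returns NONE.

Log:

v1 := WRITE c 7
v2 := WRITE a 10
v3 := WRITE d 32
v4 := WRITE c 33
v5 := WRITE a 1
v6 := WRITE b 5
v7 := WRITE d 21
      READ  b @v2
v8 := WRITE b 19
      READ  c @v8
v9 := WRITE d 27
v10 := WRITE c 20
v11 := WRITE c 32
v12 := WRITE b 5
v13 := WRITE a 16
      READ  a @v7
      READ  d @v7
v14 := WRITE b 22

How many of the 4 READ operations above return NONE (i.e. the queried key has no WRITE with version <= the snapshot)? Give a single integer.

v1: WRITE c=7  (c history now [(1, 7)])
v2: WRITE a=10  (a history now [(2, 10)])
v3: WRITE d=32  (d history now [(3, 32)])
v4: WRITE c=33  (c history now [(1, 7), (4, 33)])
v5: WRITE a=1  (a history now [(2, 10), (5, 1)])
v6: WRITE b=5  (b history now [(6, 5)])
v7: WRITE d=21  (d history now [(3, 32), (7, 21)])
READ b @v2: history=[(6, 5)] -> no version <= 2 -> NONE
v8: WRITE b=19  (b history now [(6, 5), (8, 19)])
READ c @v8: history=[(1, 7), (4, 33)] -> pick v4 -> 33
v9: WRITE d=27  (d history now [(3, 32), (7, 21), (9, 27)])
v10: WRITE c=20  (c history now [(1, 7), (4, 33), (10, 20)])
v11: WRITE c=32  (c history now [(1, 7), (4, 33), (10, 20), (11, 32)])
v12: WRITE b=5  (b history now [(6, 5), (8, 19), (12, 5)])
v13: WRITE a=16  (a history now [(2, 10), (5, 1), (13, 16)])
READ a @v7: history=[(2, 10), (5, 1), (13, 16)] -> pick v5 -> 1
READ d @v7: history=[(3, 32), (7, 21), (9, 27)] -> pick v7 -> 21
v14: WRITE b=22  (b history now [(6, 5), (8, 19), (12, 5), (14, 22)])
Read results in order: ['NONE', '33', '1', '21']
NONE count = 1

Answer: 1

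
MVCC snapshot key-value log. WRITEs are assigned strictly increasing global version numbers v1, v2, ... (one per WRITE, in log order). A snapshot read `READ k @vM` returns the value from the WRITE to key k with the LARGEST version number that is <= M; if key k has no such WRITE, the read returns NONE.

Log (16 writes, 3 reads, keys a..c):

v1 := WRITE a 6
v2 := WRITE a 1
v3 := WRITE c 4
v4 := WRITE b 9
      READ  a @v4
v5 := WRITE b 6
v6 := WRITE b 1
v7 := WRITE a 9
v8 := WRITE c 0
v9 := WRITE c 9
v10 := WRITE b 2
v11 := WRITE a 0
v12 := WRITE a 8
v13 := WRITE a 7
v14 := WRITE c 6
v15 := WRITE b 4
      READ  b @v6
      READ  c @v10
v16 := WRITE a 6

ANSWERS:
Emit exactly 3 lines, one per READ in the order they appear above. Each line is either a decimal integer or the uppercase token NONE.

Answer: 1
1
9

Derivation:
v1: WRITE a=6  (a history now [(1, 6)])
v2: WRITE a=1  (a history now [(1, 6), (2, 1)])
v3: WRITE c=4  (c history now [(3, 4)])
v4: WRITE b=9  (b history now [(4, 9)])
READ a @v4: history=[(1, 6), (2, 1)] -> pick v2 -> 1
v5: WRITE b=6  (b history now [(4, 9), (5, 6)])
v6: WRITE b=1  (b history now [(4, 9), (5, 6), (6, 1)])
v7: WRITE a=9  (a history now [(1, 6), (2, 1), (7, 9)])
v8: WRITE c=0  (c history now [(3, 4), (8, 0)])
v9: WRITE c=9  (c history now [(3, 4), (8, 0), (9, 9)])
v10: WRITE b=2  (b history now [(4, 9), (5, 6), (6, 1), (10, 2)])
v11: WRITE a=0  (a history now [(1, 6), (2, 1), (7, 9), (11, 0)])
v12: WRITE a=8  (a history now [(1, 6), (2, 1), (7, 9), (11, 0), (12, 8)])
v13: WRITE a=7  (a history now [(1, 6), (2, 1), (7, 9), (11, 0), (12, 8), (13, 7)])
v14: WRITE c=6  (c history now [(3, 4), (8, 0), (9, 9), (14, 6)])
v15: WRITE b=4  (b history now [(4, 9), (5, 6), (6, 1), (10, 2), (15, 4)])
READ b @v6: history=[(4, 9), (5, 6), (6, 1), (10, 2), (15, 4)] -> pick v6 -> 1
READ c @v10: history=[(3, 4), (8, 0), (9, 9), (14, 6)] -> pick v9 -> 9
v16: WRITE a=6  (a history now [(1, 6), (2, 1), (7, 9), (11, 0), (12, 8), (13, 7), (16, 6)])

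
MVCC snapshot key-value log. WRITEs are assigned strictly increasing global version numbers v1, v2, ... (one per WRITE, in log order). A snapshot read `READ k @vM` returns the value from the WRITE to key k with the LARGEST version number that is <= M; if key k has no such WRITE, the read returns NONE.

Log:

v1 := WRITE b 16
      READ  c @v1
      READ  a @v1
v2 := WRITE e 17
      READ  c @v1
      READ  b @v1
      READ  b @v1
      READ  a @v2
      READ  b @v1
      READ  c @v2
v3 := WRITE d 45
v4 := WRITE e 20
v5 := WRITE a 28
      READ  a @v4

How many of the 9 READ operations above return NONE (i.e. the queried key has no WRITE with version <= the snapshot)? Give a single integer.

Answer: 6

Derivation:
v1: WRITE b=16  (b history now [(1, 16)])
READ c @v1: history=[] -> no version <= 1 -> NONE
READ a @v1: history=[] -> no version <= 1 -> NONE
v2: WRITE e=17  (e history now [(2, 17)])
READ c @v1: history=[] -> no version <= 1 -> NONE
READ b @v1: history=[(1, 16)] -> pick v1 -> 16
READ b @v1: history=[(1, 16)] -> pick v1 -> 16
READ a @v2: history=[] -> no version <= 2 -> NONE
READ b @v1: history=[(1, 16)] -> pick v1 -> 16
READ c @v2: history=[] -> no version <= 2 -> NONE
v3: WRITE d=45  (d history now [(3, 45)])
v4: WRITE e=20  (e history now [(2, 17), (4, 20)])
v5: WRITE a=28  (a history now [(5, 28)])
READ a @v4: history=[(5, 28)] -> no version <= 4 -> NONE
Read results in order: ['NONE', 'NONE', 'NONE', '16', '16', 'NONE', '16', 'NONE', 'NONE']
NONE count = 6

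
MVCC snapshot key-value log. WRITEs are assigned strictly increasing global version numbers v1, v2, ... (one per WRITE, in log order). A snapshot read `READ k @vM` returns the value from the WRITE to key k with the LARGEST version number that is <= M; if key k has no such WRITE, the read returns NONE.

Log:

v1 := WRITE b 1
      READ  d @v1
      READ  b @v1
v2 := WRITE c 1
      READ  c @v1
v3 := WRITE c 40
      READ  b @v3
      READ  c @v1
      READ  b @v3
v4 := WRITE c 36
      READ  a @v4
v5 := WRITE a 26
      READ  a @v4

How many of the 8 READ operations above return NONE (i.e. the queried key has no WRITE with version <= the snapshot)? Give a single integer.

Answer: 5

Derivation:
v1: WRITE b=1  (b history now [(1, 1)])
READ d @v1: history=[] -> no version <= 1 -> NONE
READ b @v1: history=[(1, 1)] -> pick v1 -> 1
v2: WRITE c=1  (c history now [(2, 1)])
READ c @v1: history=[(2, 1)] -> no version <= 1 -> NONE
v3: WRITE c=40  (c history now [(2, 1), (3, 40)])
READ b @v3: history=[(1, 1)] -> pick v1 -> 1
READ c @v1: history=[(2, 1), (3, 40)] -> no version <= 1 -> NONE
READ b @v3: history=[(1, 1)] -> pick v1 -> 1
v4: WRITE c=36  (c history now [(2, 1), (3, 40), (4, 36)])
READ a @v4: history=[] -> no version <= 4 -> NONE
v5: WRITE a=26  (a history now [(5, 26)])
READ a @v4: history=[(5, 26)] -> no version <= 4 -> NONE
Read results in order: ['NONE', '1', 'NONE', '1', 'NONE', '1', 'NONE', 'NONE']
NONE count = 5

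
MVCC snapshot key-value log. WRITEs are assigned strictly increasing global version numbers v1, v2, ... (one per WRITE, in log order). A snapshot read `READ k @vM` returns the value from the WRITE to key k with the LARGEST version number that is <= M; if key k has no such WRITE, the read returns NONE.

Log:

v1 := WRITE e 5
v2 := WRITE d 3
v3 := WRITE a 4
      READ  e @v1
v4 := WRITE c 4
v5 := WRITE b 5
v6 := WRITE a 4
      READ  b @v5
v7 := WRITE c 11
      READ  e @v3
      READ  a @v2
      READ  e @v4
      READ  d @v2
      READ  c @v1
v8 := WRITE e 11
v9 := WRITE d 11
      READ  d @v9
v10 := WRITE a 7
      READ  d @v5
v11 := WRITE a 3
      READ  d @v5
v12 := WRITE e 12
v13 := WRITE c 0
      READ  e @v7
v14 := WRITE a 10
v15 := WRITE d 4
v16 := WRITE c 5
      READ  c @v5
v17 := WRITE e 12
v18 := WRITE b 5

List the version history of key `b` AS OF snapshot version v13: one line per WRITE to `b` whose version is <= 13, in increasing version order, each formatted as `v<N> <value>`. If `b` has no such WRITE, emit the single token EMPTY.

Answer: v5 5

Derivation:
Scan writes for key=b with version <= 13:
  v1 WRITE e 5 -> skip
  v2 WRITE d 3 -> skip
  v3 WRITE a 4 -> skip
  v4 WRITE c 4 -> skip
  v5 WRITE b 5 -> keep
  v6 WRITE a 4 -> skip
  v7 WRITE c 11 -> skip
  v8 WRITE e 11 -> skip
  v9 WRITE d 11 -> skip
  v10 WRITE a 7 -> skip
  v11 WRITE a 3 -> skip
  v12 WRITE e 12 -> skip
  v13 WRITE c 0 -> skip
  v14 WRITE a 10 -> skip
  v15 WRITE d 4 -> skip
  v16 WRITE c 5 -> skip
  v17 WRITE e 12 -> skip
  v18 WRITE b 5 -> drop (> snap)
Collected: [(5, 5)]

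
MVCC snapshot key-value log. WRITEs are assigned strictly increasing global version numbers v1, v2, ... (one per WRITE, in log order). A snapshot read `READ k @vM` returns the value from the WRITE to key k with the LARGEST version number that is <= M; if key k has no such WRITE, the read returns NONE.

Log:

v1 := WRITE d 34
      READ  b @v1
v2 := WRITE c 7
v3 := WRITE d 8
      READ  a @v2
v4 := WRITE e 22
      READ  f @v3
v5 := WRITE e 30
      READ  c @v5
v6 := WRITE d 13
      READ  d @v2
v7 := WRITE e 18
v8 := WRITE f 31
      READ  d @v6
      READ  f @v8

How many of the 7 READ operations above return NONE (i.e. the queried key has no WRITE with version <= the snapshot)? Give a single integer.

v1: WRITE d=34  (d history now [(1, 34)])
READ b @v1: history=[] -> no version <= 1 -> NONE
v2: WRITE c=7  (c history now [(2, 7)])
v3: WRITE d=8  (d history now [(1, 34), (3, 8)])
READ a @v2: history=[] -> no version <= 2 -> NONE
v4: WRITE e=22  (e history now [(4, 22)])
READ f @v3: history=[] -> no version <= 3 -> NONE
v5: WRITE e=30  (e history now [(4, 22), (5, 30)])
READ c @v5: history=[(2, 7)] -> pick v2 -> 7
v6: WRITE d=13  (d history now [(1, 34), (3, 8), (6, 13)])
READ d @v2: history=[(1, 34), (3, 8), (6, 13)] -> pick v1 -> 34
v7: WRITE e=18  (e history now [(4, 22), (5, 30), (7, 18)])
v8: WRITE f=31  (f history now [(8, 31)])
READ d @v6: history=[(1, 34), (3, 8), (6, 13)] -> pick v6 -> 13
READ f @v8: history=[(8, 31)] -> pick v8 -> 31
Read results in order: ['NONE', 'NONE', 'NONE', '7', '34', '13', '31']
NONE count = 3

Answer: 3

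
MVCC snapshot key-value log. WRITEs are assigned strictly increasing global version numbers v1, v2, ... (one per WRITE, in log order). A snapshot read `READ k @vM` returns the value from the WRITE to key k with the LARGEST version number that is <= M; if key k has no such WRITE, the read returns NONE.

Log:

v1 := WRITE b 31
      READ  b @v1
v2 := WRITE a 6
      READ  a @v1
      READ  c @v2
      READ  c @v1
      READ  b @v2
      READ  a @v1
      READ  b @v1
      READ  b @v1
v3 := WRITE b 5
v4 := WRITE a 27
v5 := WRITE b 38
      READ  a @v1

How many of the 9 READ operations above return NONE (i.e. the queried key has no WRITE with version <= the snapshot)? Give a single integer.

v1: WRITE b=31  (b history now [(1, 31)])
READ b @v1: history=[(1, 31)] -> pick v1 -> 31
v2: WRITE a=6  (a history now [(2, 6)])
READ a @v1: history=[(2, 6)] -> no version <= 1 -> NONE
READ c @v2: history=[] -> no version <= 2 -> NONE
READ c @v1: history=[] -> no version <= 1 -> NONE
READ b @v2: history=[(1, 31)] -> pick v1 -> 31
READ a @v1: history=[(2, 6)] -> no version <= 1 -> NONE
READ b @v1: history=[(1, 31)] -> pick v1 -> 31
READ b @v1: history=[(1, 31)] -> pick v1 -> 31
v3: WRITE b=5  (b history now [(1, 31), (3, 5)])
v4: WRITE a=27  (a history now [(2, 6), (4, 27)])
v5: WRITE b=38  (b history now [(1, 31), (3, 5), (5, 38)])
READ a @v1: history=[(2, 6), (4, 27)] -> no version <= 1 -> NONE
Read results in order: ['31', 'NONE', 'NONE', 'NONE', '31', 'NONE', '31', '31', 'NONE']
NONE count = 5

Answer: 5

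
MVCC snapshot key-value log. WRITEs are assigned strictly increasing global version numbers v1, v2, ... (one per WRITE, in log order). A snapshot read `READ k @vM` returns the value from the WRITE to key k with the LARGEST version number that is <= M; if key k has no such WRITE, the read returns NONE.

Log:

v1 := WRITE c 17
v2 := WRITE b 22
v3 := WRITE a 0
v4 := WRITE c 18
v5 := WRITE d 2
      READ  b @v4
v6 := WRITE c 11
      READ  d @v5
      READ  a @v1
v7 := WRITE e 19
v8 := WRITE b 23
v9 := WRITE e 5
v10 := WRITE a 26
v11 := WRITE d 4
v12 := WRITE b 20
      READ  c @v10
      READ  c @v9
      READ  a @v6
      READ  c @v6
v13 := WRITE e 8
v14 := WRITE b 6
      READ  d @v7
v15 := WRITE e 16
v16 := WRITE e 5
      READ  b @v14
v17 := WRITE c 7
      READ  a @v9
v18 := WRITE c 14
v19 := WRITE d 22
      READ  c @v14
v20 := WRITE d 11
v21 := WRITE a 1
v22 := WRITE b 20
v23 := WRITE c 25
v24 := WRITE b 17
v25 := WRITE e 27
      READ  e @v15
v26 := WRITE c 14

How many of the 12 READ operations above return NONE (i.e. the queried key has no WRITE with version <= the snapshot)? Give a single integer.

Answer: 1

Derivation:
v1: WRITE c=17  (c history now [(1, 17)])
v2: WRITE b=22  (b history now [(2, 22)])
v3: WRITE a=0  (a history now [(3, 0)])
v4: WRITE c=18  (c history now [(1, 17), (4, 18)])
v5: WRITE d=2  (d history now [(5, 2)])
READ b @v4: history=[(2, 22)] -> pick v2 -> 22
v6: WRITE c=11  (c history now [(1, 17), (4, 18), (6, 11)])
READ d @v5: history=[(5, 2)] -> pick v5 -> 2
READ a @v1: history=[(3, 0)] -> no version <= 1 -> NONE
v7: WRITE e=19  (e history now [(7, 19)])
v8: WRITE b=23  (b history now [(2, 22), (8, 23)])
v9: WRITE e=5  (e history now [(7, 19), (9, 5)])
v10: WRITE a=26  (a history now [(3, 0), (10, 26)])
v11: WRITE d=4  (d history now [(5, 2), (11, 4)])
v12: WRITE b=20  (b history now [(2, 22), (8, 23), (12, 20)])
READ c @v10: history=[(1, 17), (4, 18), (6, 11)] -> pick v6 -> 11
READ c @v9: history=[(1, 17), (4, 18), (6, 11)] -> pick v6 -> 11
READ a @v6: history=[(3, 0), (10, 26)] -> pick v3 -> 0
READ c @v6: history=[(1, 17), (4, 18), (6, 11)] -> pick v6 -> 11
v13: WRITE e=8  (e history now [(7, 19), (9, 5), (13, 8)])
v14: WRITE b=6  (b history now [(2, 22), (8, 23), (12, 20), (14, 6)])
READ d @v7: history=[(5, 2), (11, 4)] -> pick v5 -> 2
v15: WRITE e=16  (e history now [(7, 19), (9, 5), (13, 8), (15, 16)])
v16: WRITE e=5  (e history now [(7, 19), (9, 5), (13, 8), (15, 16), (16, 5)])
READ b @v14: history=[(2, 22), (8, 23), (12, 20), (14, 6)] -> pick v14 -> 6
v17: WRITE c=7  (c history now [(1, 17), (4, 18), (6, 11), (17, 7)])
READ a @v9: history=[(3, 0), (10, 26)] -> pick v3 -> 0
v18: WRITE c=14  (c history now [(1, 17), (4, 18), (6, 11), (17, 7), (18, 14)])
v19: WRITE d=22  (d history now [(5, 2), (11, 4), (19, 22)])
READ c @v14: history=[(1, 17), (4, 18), (6, 11), (17, 7), (18, 14)] -> pick v6 -> 11
v20: WRITE d=11  (d history now [(5, 2), (11, 4), (19, 22), (20, 11)])
v21: WRITE a=1  (a history now [(3, 0), (10, 26), (21, 1)])
v22: WRITE b=20  (b history now [(2, 22), (8, 23), (12, 20), (14, 6), (22, 20)])
v23: WRITE c=25  (c history now [(1, 17), (4, 18), (6, 11), (17, 7), (18, 14), (23, 25)])
v24: WRITE b=17  (b history now [(2, 22), (8, 23), (12, 20), (14, 6), (22, 20), (24, 17)])
v25: WRITE e=27  (e history now [(7, 19), (9, 5), (13, 8), (15, 16), (16, 5), (25, 27)])
READ e @v15: history=[(7, 19), (9, 5), (13, 8), (15, 16), (16, 5), (25, 27)] -> pick v15 -> 16
v26: WRITE c=14  (c history now [(1, 17), (4, 18), (6, 11), (17, 7), (18, 14), (23, 25), (26, 14)])
Read results in order: ['22', '2', 'NONE', '11', '11', '0', '11', '2', '6', '0', '11', '16']
NONE count = 1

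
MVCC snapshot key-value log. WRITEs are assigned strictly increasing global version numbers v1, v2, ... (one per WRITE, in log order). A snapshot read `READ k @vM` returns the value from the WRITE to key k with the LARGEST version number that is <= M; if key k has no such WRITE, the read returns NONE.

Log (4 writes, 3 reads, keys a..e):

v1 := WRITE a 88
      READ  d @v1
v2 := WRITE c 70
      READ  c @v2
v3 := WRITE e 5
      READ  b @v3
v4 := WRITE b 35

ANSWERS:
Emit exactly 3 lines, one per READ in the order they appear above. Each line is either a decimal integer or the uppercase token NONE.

Answer: NONE
70
NONE

Derivation:
v1: WRITE a=88  (a history now [(1, 88)])
READ d @v1: history=[] -> no version <= 1 -> NONE
v2: WRITE c=70  (c history now [(2, 70)])
READ c @v2: history=[(2, 70)] -> pick v2 -> 70
v3: WRITE e=5  (e history now [(3, 5)])
READ b @v3: history=[] -> no version <= 3 -> NONE
v4: WRITE b=35  (b history now [(4, 35)])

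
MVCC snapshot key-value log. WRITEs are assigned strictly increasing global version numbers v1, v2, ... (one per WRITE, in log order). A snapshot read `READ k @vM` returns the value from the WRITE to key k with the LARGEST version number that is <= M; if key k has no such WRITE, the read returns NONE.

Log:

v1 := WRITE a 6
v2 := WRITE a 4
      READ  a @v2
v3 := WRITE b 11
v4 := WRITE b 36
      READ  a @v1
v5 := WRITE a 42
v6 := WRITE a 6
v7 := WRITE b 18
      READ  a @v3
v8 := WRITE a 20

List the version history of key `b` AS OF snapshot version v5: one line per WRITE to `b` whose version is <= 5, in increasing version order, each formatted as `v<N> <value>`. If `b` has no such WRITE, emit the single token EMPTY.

Answer: v3 11
v4 36

Derivation:
Scan writes for key=b with version <= 5:
  v1 WRITE a 6 -> skip
  v2 WRITE a 4 -> skip
  v3 WRITE b 11 -> keep
  v4 WRITE b 36 -> keep
  v5 WRITE a 42 -> skip
  v6 WRITE a 6 -> skip
  v7 WRITE b 18 -> drop (> snap)
  v8 WRITE a 20 -> skip
Collected: [(3, 11), (4, 36)]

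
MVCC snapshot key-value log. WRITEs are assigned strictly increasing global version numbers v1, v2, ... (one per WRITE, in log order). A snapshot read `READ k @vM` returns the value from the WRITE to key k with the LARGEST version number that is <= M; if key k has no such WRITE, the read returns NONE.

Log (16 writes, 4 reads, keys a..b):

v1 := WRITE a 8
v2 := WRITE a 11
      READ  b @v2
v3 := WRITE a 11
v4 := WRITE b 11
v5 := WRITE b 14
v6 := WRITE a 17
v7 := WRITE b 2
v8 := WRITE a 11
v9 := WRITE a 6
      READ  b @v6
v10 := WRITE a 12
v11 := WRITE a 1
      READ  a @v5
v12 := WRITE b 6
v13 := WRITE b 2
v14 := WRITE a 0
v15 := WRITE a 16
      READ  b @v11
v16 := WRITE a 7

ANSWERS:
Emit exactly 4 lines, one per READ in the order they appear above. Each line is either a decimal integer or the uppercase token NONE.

Answer: NONE
14
11
2

Derivation:
v1: WRITE a=8  (a history now [(1, 8)])
v2: WRITE a=11  (a history now [(1, 8), (2, 11)])
READ b @v2: history=[] -> no version <= 2 -> NONE
v3: WRITE a=11  (a history now [(1, 8), (2, 11), (3, 11)])
v4: WRITE b=11  (b history now [(4, 11)])
v5: WRITE b=14  (b history now [(4, 11), (5, 14)])
v6: WRITE a=17  (a history now [(1, 8), (2, 11), (3, 11), (6, 17)])
v7: WRITE b=2  (b history now [(4, 11), (5, 14), (7, 2)])
v8: WRITE a=11  (a history now [(1, 8), (2, 11), (3, 11), (6, 17), (8, 11)])
v9: WRITE a=6  (a history now [(1, 8), (2, 11), (3, 11), (6, 17), (8, 11), (9, 6)])
READ b @v6: history=[(4, 11), (5, 14), (7, 2)] -> pick v5 -> 14
v10: WRITE a=12  (a history now [(1, 8), (2, 11), (3, 11), (6, 17), (8, 11), (9, 6), (10, 12)])
v11: WRITE a=1  (a history now [(1, 8), (2, 11), (3, 11), (6, 17), (8, 11), (9, 6), (10, 12), (11, 1)])
READ a @v5: history=[(1, 8), (2, 11), (3, 11), (6, 17), (8, 11), (9, 6), (10, 12), (11, 1)] -> pick v3 -> 11
v12: WRITE b=6  (b history now [(4, 11), (5, 14), (7, 2), (12, 6)])
v13: WRITE b=2  (b history now [(4, 11), (5, 14), (7, 2), (12, 6), (13, 2)])
v14: WRITE a=0  (a history now [(1, 8), (2, 11), (3, 11), (6, 17), (8, 11), (9, 6), (10, 12), (11, 1), (14, 0)])
v15: WRITE a=16  (a history now [(1, 8), (2, 11), (3, 11), (6, 17), (8, 11), (9, 6), (10, 12), (11, 1), (14, 0), (15, 16)])
READ b @v11: history=[(4, 11), (5, 14), (7, 2), (12, 6), (13, 2)] -> pick v7 -> 2
v16: WRITE a=7  (a history now [(1, 8), (2, 11), (3, 11), (6, 17), (8, 11), (9, 6), (10, 12), (11, 1), (14, 0), (15, 16), (16, 7)])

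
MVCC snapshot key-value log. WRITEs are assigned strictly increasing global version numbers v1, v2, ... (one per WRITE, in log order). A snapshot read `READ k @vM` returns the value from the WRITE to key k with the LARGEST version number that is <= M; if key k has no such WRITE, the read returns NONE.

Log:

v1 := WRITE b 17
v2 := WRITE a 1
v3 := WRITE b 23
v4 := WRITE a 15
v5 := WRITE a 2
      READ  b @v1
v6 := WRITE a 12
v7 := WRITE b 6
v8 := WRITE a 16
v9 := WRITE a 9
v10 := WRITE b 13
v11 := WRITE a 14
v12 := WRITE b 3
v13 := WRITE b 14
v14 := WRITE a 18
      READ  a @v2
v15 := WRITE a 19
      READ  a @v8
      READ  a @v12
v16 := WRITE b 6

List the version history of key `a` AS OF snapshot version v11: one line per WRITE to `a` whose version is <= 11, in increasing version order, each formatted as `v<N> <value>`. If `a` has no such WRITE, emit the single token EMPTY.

Scan writes for key=a with version <= 11:
  v1 WRITE b 17 -> skip
  v2 WRITE a 1 -> keep
  v3 WRITE b 23 -> skip
  v4 WRITE a 15 -> keep
  v5 WRITE a 2 -> keep
  v6 WRITE a 12 -> keep
  v7 WRITE b 6 -> skip
  v8 WRITE a 16 -> keep
  v9 WRITE a 9 -> keep
  v10 WRITE b 13 -> skip
  v11 WRITE a 14 -> keep
  v12 WRITE b 3 -> skip
  v13 WRITE b 14 -> skip
  v14 WRITE a 18 -> drop (> snap)
  v15 WRITE a 19 -> drop (> snap)
  v16 WRITE b 6 -> skip
Collected: [(2, 1), (4, 15), (5, 2), (6, 12), (8, 16), (9, 9), (11, 14)]

Answer: v2 1
v4 15
v5 2
v6 12
v8 16
v9 9
v11 14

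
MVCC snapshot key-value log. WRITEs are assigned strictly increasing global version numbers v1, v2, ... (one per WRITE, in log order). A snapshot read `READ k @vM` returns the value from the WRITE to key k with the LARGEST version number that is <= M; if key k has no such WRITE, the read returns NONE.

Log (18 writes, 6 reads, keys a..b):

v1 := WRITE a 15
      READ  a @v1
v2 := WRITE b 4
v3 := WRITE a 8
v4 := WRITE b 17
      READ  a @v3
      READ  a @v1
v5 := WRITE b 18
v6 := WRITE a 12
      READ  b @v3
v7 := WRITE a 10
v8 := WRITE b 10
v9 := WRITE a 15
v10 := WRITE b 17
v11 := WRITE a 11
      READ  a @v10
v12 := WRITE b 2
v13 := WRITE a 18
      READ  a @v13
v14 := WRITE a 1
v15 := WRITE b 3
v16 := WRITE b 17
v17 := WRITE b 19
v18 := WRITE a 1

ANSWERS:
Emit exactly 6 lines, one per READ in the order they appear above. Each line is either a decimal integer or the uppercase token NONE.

Answer: 15
8
15
4
15
18

Derivation:
v1: WRITE a=15  (a history now [(1, 15)])
READ a @v1: history=[(1, 15)] -> pick v1 -> 15
v2: WRITE b=4  (b history now [(2, 4)])
v3: WRITE a=8  (a history now [(1, 15), (3, 8)])
v4: WRITE b=17  (b history now [(2, 4), (4, 17)])
READ a @v3: history=[(1, 15), (3, 8)] -> pick v3 -> 8
READ a @v1: history=[(1, 15), (3, 8)] -> pick v1 -> 15
v5: WRITE b=18  (b history now [(2, 4), (4, 17), (5, 18)])
v6: WRITE a=12  (a history now [(1, 15), (3, 8), (6, 12)])
READ b @v3: history=[(2, 4), (4, 17), (5, 18)] -> pick v2 -> 4
v7: WRITE a=10  (a history now [(1, 15), (3, 8), (6, 12), (7, 10)])
v8: WRITE b=10  (b history now [(2, 4), (4, 17), (5, 18), (8, 10)])
v9: WRITE a=15  (a history now [(1, 15), (3, 8), (6, 12), (7, 10), (9, 15)])
v10: WRITE b=17  (b history now [(2, 4), (4, 17), (5, 18), (8, 10), (10, 17)])
v11: WRITE a=11  (a history now [(1, 15), (3, 8), (6, 12), (7, 10), (9, 15), (11, 11)])
READ a @v10: history=[(1, 15), (3, 8), (6, 12), (7, 10), (9, 15), (11, 11)] -> pick v9 -> 15
v12: WRITE b=2  (b history now [(2, 4), (4, 17), (5, 18), (8, 10), (10, 17), (12, 2)])
v13: WRITE a=18  (a history now [(1, 15), (3, 8), (6, 12), (7, 10), (9, 15), (11, 11), (13, 18)])
READ a @v13: history=[(1, 15), (3, 8), (6, 12), (7, 10), (9, 15), (11, 11), (13, 18)] -> pick v13 -> 18
v14: WRITE a=1  (a history now [(1, 15), (3, 8), (6, 12), (7, 10), (9, 15), (11, 11), (13, 18), (14, 1)])
v15: WRITE b=3  (b history now [(2, 4), (4, 17), (5, 18), (8, 10), (10, 17), (12, 2), (15, 3)])
v16: WRITE b=17  (b history now [(2, 4), (4, 17), (5, 18), (8, 10), (10, 17), (12, 2), (15, 3), (16, 17)])
v17: WRITE b=19  (b history now [(2, 4), (4, 17), (5, 18), (8, 10), (10, 17), (12, 2), (15, 3), (16, 17), (17, 19)])
v18: WRITE a=1  (a history now [(1, 15), (3, 8), (6, 12), (7, 10), (9, 15), (11, 11), (13, 18), (14, 1), (18, 1)])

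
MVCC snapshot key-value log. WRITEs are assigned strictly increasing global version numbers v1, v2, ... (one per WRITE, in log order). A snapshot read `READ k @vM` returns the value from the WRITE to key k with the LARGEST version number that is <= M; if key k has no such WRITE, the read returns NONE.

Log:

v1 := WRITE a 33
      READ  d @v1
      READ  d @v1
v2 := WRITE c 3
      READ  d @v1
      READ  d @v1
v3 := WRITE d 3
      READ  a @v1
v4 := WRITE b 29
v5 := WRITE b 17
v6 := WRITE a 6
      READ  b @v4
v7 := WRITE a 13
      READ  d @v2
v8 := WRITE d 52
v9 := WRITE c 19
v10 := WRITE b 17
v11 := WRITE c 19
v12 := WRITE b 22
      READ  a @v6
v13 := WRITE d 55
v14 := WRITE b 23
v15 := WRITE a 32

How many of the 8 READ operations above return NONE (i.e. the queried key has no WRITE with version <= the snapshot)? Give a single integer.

v1: WRITE a=33  (a history now [(1, 33)])
READ d @v1: history=[] -> no version <= 1 -> NONE
READ d @v1: history=[] -> no version <= 1 -> NONE
v2: WRITE c=3  (c history now [(2, 3)])
READ d @v1: history=[] -> no version <= 1 -> NONE
READ d @v1: history=[] -> no version <= 1 -> NONE
v3: WRITE d=3  (d history now [(3, 3)])
READ a @v1: history=[(1, 33)] -> pick v1 -> 33
v4: WRITE b=29  (b history now [(4, 29)])
v5: WRITE b=17  (b history now [(4, 29), (5, 17)])
v6: WRITE a=6  (a history now [(1, 33), (6, 6)])
READ b @v4: history=[(4, 29), (5, 17)] -> pick v4 -> 29
v7: WRITE a=13  (a history now [(1, 33), (6, 6), (7, 13)])
READ d @v2: history=[(3, 3)] -> no version <= 2 -> NONE
v8: WRITE d=52  (d history now [(3, 3), (8, 52)])
v9: WRITE c=19  (c history now [(2, 3), (9, 19)])
v10: WRITE b=17  (b history now [(4, 29), (5, 17), (10, 17)])
v11: WRITE c=19  (c history now [(2, 3), (9, 19), (11, 19)])
v12: WRITE b=22  (b history now [(4, 29), (5, 17), (10, 17), (12, 22)])
READ a @v6: history=[(1, 33), (6, 6), (7, 13)] -> pick v6 -> 6
v13: WRITE d=55  (d history now [(3, 3), (8, 52), (13, 55)])
v14: WRITE b=23  (b history now [(4, 29), (5, 17), (10, 17), (12, 22), (14, 23)])
v15: WRITE a=32  (a history now [(1, 33), (6, 6), (7, 13), (15, 32)])
Read results in order: ['NONE', 'NONE', 'NONE', 'NONE', '33', '29', 'NONE', '6']
NONE count = 5

Answer: 5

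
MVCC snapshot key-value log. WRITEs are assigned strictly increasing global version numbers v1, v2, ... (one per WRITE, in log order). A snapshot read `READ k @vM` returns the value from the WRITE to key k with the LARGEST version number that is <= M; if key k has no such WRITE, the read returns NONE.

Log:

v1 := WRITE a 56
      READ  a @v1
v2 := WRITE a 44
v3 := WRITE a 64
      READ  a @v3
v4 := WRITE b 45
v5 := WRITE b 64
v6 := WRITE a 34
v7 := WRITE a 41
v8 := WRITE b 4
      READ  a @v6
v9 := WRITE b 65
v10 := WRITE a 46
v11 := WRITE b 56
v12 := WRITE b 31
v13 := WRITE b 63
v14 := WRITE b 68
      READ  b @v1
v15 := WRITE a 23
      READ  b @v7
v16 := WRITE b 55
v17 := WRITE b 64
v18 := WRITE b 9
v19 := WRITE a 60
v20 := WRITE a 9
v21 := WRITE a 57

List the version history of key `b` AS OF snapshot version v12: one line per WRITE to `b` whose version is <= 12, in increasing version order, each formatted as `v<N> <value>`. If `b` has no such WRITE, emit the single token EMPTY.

Scan writes for key=b with version <= 12:
  v1 WRITE a 56 -> skip
  v2 WRITE a 44 -> skip
  v3 WRITE a 64 -> skip
  v4 WRITE b 45 -> keep
  v5 WRITE b 64 -> keep
  v6 WRITE a 34 -> skip
  v7 WRITE a 41 -> skip
  v8 WRITE b 4 -> keep
  v9 WRITE b 65 -> keep
  v10 WRITE a 46 -> skip
  v11 WRITE b 56 -> keep
  v12 WRITE b 31 -> keep
  v13 WRITE b 63 -> drop (> snap)
  v14 WRITE b 68 -> drop (> snap)
  v15 WRITE a 23 -> skip
  v16 WRITE b 55 -> drop (> snap)
  v17 WRITE b 64 -> drop (> snap)
  v18 WRITE b 9 -> drop (> snap)
  v19 WRITE a 60 -> skip
  v20 WRITE a 9 -> skip
  v21 WRITE a 57 -> skip
Collected: [(4, 45), (5, 64), (8, 4), (9, 65), (11, 56), (12, 31)]

Answer: v4 45
v5 64
v8 4
v9 65
v11 56
v12 31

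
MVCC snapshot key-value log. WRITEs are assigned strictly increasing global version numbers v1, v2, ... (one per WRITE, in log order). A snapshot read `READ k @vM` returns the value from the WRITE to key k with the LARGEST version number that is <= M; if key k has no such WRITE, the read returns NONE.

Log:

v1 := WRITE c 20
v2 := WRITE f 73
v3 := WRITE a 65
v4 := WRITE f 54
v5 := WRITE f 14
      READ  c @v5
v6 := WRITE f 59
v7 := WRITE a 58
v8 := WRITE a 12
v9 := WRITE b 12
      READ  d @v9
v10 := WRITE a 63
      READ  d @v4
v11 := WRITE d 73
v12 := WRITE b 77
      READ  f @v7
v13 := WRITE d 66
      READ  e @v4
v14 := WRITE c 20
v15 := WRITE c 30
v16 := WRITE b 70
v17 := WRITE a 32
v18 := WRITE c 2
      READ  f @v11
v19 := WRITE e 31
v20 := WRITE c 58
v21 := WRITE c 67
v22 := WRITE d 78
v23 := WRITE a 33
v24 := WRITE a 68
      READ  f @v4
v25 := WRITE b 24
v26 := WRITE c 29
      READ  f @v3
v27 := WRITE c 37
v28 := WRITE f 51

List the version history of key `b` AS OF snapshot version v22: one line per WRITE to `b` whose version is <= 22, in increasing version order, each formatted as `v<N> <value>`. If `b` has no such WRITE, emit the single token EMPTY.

Answer: v9 12
v12 77
v16 70

Derivation:
Scan writes for key=b with version <= 22:
  v1 WRITE c 20 -> skip
  v2 WRITE f 73 -> skip
  v3 WRITE a 65 -> skip
  v4 WRITE f 54 -> skip
  v5 WRITE f 14 -> skip
  v6 WRITE f 59 -> skip
  v7 WRITE a 58 -> skip
  v8 WRITE a 12 -> skip
  v9 WRITE b 12 -> keep
  v10 WRITE a 63 -> skip
  v11 WRITE d 73 -> skip
  v12 WRITE b 77 -> keep
  v13 WRITE d 66 -> skip
  v14 WRITE c 20 -> skip
  v15 WRITE c 30 -> skip
  v16 WRITE b 70 -> keep
  v17 WRITE a 32 -> skip
  v18 WRITE c 2 -> skip
  v19 WRITE e 31 -> skip
  v20 WRITE c 58 -> skip
  v21 WRITE c 67 -> skip
  v22 WRITE d 78 -> skip
  v23 WRITE a 33 -> skip
  v24 WRITE a 68 -> skip
  v25 WRITE b 24 -> drop (> snap)
  v26 WRITE c 29 -> skip
  v27 WRITE c 37 -> skip
  v28 WRITE f 51 -> skip
Collected: [(9, 12), (12, 77), (16, 70)]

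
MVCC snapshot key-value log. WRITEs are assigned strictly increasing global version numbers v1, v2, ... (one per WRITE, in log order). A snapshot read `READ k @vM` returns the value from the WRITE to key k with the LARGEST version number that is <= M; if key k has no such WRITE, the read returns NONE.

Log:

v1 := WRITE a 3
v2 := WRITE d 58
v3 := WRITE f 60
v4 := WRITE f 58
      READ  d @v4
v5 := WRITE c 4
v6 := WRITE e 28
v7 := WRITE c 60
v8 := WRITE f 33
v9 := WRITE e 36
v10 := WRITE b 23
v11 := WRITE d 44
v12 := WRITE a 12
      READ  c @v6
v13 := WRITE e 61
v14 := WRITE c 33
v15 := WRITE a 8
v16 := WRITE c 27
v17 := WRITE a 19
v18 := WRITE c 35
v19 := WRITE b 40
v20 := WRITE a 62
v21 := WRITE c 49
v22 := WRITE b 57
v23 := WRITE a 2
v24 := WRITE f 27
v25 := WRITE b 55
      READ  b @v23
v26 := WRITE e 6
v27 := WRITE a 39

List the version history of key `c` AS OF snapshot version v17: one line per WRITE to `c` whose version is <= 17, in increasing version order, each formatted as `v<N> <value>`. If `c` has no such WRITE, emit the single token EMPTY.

Scan writes for key=c with version <= 17:
  v1 WRITE a 3 -> skip
  v2 WRITE d 58 -> skip
  v3 WRITE f 60 -> skip
  v4 WRITE f 58 -> skip
  v5 WRITE c 4 -> keep
  v6 WRITE e 28 -> skip
  v7 WRITE c 60 -> keep
  v8 WRITE f 33 -> skip
  v9 WRITE e 36 -> skip
  v10 WRITE b 23 -> skip
  v11 WRITE d 44 -> skip
  v12 WRITE a 12 -> skip
  v13 WRITE e 61 -> skip
  v14 WRITE c 33 -> keep
  v15 WRITE a 8 -> skip
  v16 WRITE c 27 -> keep
  v17 WRITE a 19 -> skip
  v18 WRITE c 35 -> drop (> snap)
  v19 WRITE b 40 -> skip
  v20 WRITE a 62 -> skip
  v21 WRITE c 49 -> drop (> snap)
  v22 WRITE b 57 -> skip
  v23 WRITE a 2 -> skip
  v24 WRITE f 27 -> skip
  v25 WRITE b 55 -> skip
  v26 WRITE e 6 -> skip
  v27 WRITE a 39 -> skip
Collected: [(5, 4), (7, 60), (14, 33), (16, 27)]

Answer: v5 4
v7 60
v14 33
v16 27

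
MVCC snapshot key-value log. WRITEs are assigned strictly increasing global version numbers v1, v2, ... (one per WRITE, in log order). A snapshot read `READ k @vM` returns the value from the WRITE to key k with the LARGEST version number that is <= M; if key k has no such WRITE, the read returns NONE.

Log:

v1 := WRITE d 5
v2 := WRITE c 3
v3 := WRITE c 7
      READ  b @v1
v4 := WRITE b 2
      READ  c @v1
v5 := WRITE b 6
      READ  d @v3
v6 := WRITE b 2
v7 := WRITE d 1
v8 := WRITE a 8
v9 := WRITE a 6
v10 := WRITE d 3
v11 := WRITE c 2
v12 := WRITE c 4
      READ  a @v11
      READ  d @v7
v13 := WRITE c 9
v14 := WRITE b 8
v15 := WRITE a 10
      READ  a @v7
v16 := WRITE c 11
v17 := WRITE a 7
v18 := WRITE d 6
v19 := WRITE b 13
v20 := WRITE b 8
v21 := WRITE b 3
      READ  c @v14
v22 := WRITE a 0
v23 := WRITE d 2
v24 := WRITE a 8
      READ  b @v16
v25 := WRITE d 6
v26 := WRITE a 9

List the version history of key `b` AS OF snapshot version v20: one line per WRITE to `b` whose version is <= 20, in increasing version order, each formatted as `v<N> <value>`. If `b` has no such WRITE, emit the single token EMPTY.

Scan writes for key=b with version <= 20:
  v1 WRITE d 5 -> skip
  v2 WRITE c 3 -> skip
  v3 WRITE c 7 -> skip
  v4 WRITE b 2 -> keep
  v5 WRITE b 6 -> keep
  v6 WRITE b 2 -> keep
  v7 WRITE d 1 -> skip
  v8 WRITE a 8 -> skip
  v9 WRITE a 6 -> skip
  v10 WRITE d 3 -> skip
  v11 WRITE c 2 -> skip
  v12 WRITE c 4 -> skip
  v13 WRITE c 9 -> skip
  v14 WRITE b 8 -> keep
  v15 WRITE a 10 -> skip
  v16 WRITE c 11 -> skip
  v17 WRITE a 7 -> skip
  v18 WRITE d 6 -> skip
  v19 WRITE b 13 -> keep
  v20 WRITE b 8 -> keep
  v21 WRITE b 3 -> drop (> snap)
  v22 WRITE a 0 -> skip
  v23 WRITE d 2 -> skip
  v24 WRITE a 8 -> skip
  v25 WRITE d 6 -> skip
  v26 WRITE a 9 -> skip
Collected: [(4, 2), (5, 6), (6, 2), (14, 8), (19, 13), (20, 8)]

Answer: v4 2
v5 6
v6 2
v14 8
v19 13
v20 8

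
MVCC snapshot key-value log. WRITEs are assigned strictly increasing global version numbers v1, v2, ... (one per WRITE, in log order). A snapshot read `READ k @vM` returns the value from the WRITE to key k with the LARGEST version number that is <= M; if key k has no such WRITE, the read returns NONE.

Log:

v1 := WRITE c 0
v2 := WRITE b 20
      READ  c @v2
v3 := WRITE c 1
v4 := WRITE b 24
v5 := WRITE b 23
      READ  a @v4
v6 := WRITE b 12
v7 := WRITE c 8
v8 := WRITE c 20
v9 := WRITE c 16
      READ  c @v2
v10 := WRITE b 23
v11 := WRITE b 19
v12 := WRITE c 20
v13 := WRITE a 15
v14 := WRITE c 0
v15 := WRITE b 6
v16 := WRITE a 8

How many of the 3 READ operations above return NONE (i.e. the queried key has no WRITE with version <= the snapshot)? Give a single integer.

v1: WRITE c=0  (c history now [(1, 0)])
v2: WRITE b=20  (b history now [(2, 20)])
READ c @v2: history=[(1, 0)] -> pick v1 -> 0
v3: WRITE c=1  (c history now [(1, 0), (3, 1)])
v4: WRITE b=24  (b history now [(2, 20), (4, 24)])
v5: WRITE b=23  (b history now [(2, 20), (4, 24), (5, 23)])
READ a @v4: history=[] -> no version <= 4 -> NONE
v6: WRITE b=12  (b history now [(2, 20), (4, 24), (5, 23), (6, 12)])
v7: WRITE c=8  (c history now [(1, 0), (3, 1), (7, 8)])
v8: WRITE c=20  (c history now [(1, 0), (3, 1), (7, 8), (8, 20)])
v9: WRITE c=16  (c history now [(1, 0), (3, 1), (7, 8), (8, 20), (9, 16)])
READ c @v2: history=[(1, 0), (3, 1), (7, 8), (8, 20), (9, 16)] -> pick v1 -> 0
v10: WRITE b=23  (b history now [(2, 20), (4, 24), (5, 23), (6, 12), (10, 23)])
v11: WRITE b=19  (b history now [(2, 20), (4, 24), (5, 23), (6, 12), (10, 23), (11, 19)])
v12: WRITE c=20  (c history now [(1, 0), (3, 1), (7, 8), (8, 20), (9, 16), (12, 20)])
v13: WRITE a=15  (a history now [(13, 15)])
v14: WRITE c=0  (c history now [(1, 0), (3, 1), (7, 8), (8, 20), (9, 16), (12, 20), (14, 0)])
v15: WRITE b=6  (b history now [(2, 20), (4, 24), (5, 23), (6, 12), (10, 23), (11, 19), (15, 6)])
v16: WRITE a=8  (a history now [(13, 15), (16, 8)])
Read results in order: ['0', 'NONE', '0']
NONE count = 1

Answer: 1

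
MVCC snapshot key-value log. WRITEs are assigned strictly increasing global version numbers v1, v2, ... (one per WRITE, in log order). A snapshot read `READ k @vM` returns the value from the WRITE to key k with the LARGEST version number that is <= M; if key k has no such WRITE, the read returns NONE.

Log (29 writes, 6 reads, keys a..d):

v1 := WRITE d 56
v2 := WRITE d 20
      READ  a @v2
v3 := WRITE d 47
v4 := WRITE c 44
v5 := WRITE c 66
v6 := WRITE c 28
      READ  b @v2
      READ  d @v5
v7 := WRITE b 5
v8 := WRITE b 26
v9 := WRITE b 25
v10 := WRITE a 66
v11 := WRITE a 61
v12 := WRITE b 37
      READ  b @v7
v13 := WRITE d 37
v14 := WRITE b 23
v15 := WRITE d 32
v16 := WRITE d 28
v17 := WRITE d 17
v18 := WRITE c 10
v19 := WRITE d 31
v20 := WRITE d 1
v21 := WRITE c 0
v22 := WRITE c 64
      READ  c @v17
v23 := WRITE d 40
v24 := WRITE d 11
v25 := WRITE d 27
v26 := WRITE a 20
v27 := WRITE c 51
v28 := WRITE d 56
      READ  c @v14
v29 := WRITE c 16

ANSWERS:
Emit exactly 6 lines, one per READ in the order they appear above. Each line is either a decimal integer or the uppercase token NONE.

Answer: NONE
NONE
47
5
28
28

Derivation:
v1: WRITE d=56  (d history now [(1, 56)])
v2: WRITE d=20  (d history now [(1, 56), (2, 20)])
READ a @v2: history=[] -> no version <= 2 -> NONE
v3: WRITE d=47  (d history now [(1, 56), (2, 20), (3, 47)])
v4: WRITE c=44  (c history now [(4, 44)])
v5: WRITE c=66  (c history now [(4, 44), (5, 66)])
v6: WRITE c=28  (c history now [(4, 44), (5, 66), (6, 28)])
READ b @v2: history=[] -> no version <= 2 -> NONE
READ d @v5: history=[(1, 56), (2, 20), (3, 47)] -> pick v3 -> 47
v7: WRITE b=5  (b history now [(7, 5)])
v8: WRITE b=26  (b history now [(7, 5), (8, 26)])
v9: WRITE b=25  (b history now [(7, 5), (8, 26), (9, 25)])
v10: WRITE a=66  (a history now [(10, 66)])
v11: WRITE a=61  (a history now [(10, 66), (11, 61)])
v12: WRITE b=37  (b history now [(7, 5), (8, 26), (9, 25), (12, 37)])
READ b @v7: history=[(7, 5), (8, 26), (9, 25), (12, 37)] -> pick v7 -> 5
v13: WRITE d=37  (d history now [(1, 56), (2, 20), (3, 47), (13, 37)])
v14: WRITE b=23  (b history now [(7, 5), (8, 26), (9, 25), (12, 37), (14, 23)])
v15: WRITE d=32  (d history now [(1, 56), (2, 20), (3, 47), (13, 37), (15, 32)])
v16: WRITE d=28  (d history now [(1, 56), (2, 20), (3, 47), (13, 37), (15, 32), (16, 28)])
v17: WRITE d=17  (d history now [(1, 56), (2, 20), (3, 47), (13, 37), (15, 32), (16, 28), (17, 17)])
v18: WRITE c=10  (c history now [(4, 44), (5, 66), (6, 28), (18, 10)])
v19: WRITE d=31  (d history now [(1, 56), (2, 20), (3, 47), (13, 37), (15, 32), (16, 28), (17, 17), (19, 31)])
v20: WRITE d=1  (d history now [(1, 56), (2, 20), (3, 47), (13, 37), (15, 32), (16, 28), (17, 17), (19, 31), (20, 1)])
v21: WRITE c=0  (c history now [(4, 44), (5, 66), (6, 28), (18, 10), (21, 0)])
v22: WRITE c=64  (c history now [(4, 44), (5, 66), (6, 28), (18, 10), (21, 0), (22, 64)])
READ c @v17: history=[(4, 44), (5, 66), (6, 28), (18, 10), (21, 0), (22, 64)] -> pick v6 -> 28
v23: WRITE d=40  (d history now [(1, 56), (2, 20), (3, 47), (13, 37), (15, 32), (16, 28), (17, 17), (19, 31), (20, 1), (23, 40)])
v24: WRITE d=11  (d history now [(1, 56), (2, 20), (3, 47), (13, 37), (15, 32), (16, 28), (17, 17), (19, 31), (20, 1), (23, 40), (24, 11)])
v25: WRITE d=27  (d history now [(1, 56), (2, 20), (3, 47), (13, 37), (15, 32), (16, 28), (17, 17), (19, 31), (20, 1), (23, 40), (24, 11), (25, 27)])
v26: WRITE a=20  (a history now [(10, 66), (11, 61), (26, 20)])
v27: WRITE c=51  (c history now [(4, 44), (5, 66), (6, 28), (18, 10), (21, 0), (22, 64), (27, 51)])
v28: WRITE d=56  (d history now [(1, 56), (2, 20), (3, 47), (13, 37), (15, 32), (16, 28), (17, 17), (19, 31), (20, 1), (23, 40), (24, 11), (25, 27), (28, 56)])
READ c @v14: history=[(4, 44), (5, 66), (6, 28), (18, 10), (21, 0), (22, 64), (27, 51)] -> pick v6 -> 28
v29: WRITE c=16  (c history now [(4, 44), (5, 66), (6, 28), (18, 10), (21, 0), (22, 64), (27, 51), (29, 16)])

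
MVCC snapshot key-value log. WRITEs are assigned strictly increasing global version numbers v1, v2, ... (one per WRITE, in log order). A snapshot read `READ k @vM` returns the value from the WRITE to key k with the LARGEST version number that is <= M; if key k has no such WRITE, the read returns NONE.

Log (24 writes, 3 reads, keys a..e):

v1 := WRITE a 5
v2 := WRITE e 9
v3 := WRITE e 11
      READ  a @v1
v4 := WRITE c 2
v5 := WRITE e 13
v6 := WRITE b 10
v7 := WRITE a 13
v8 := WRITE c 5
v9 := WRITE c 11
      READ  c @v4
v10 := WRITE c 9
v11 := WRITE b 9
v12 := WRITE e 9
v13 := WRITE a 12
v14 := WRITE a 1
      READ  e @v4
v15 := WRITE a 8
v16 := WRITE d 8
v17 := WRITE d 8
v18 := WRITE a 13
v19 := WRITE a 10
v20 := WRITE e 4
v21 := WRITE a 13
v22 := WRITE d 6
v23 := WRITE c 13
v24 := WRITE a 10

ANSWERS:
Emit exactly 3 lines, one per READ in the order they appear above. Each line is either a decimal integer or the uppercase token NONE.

v1: WRITE a=5  (a history now [(1, 5)])
v2: WRITE e=9  (e history now [(2, 9)])
v3: WRITE e=11  (e history now [(2, 9), (3, 11)])
READ a @v1: history=[(1, 5)] -> pick v1 -> 5
v4: WRITE c=2  (c history now [(4, 2)])
v5: WRITE e=13  (e history now [(2, 9), (3, 11), (5, 13)])
v6: WRITE b=10  (b history now [(6, 10)])
v7: WRITE a=13  (a history now [(1, 5), (7, 13)])
v8: WRITE c=5  (c history now [(4, 2), (8, 5)])
v9: WRITE c=11  (c history now [(4, 2), (8, 5), (9, 11)])
READ c @v4: history=[(4, 2), (8, 5), (9, 11)] -> pick v4 -> 2
v10: WRITE c=9  (c history now [(4, 2), (8, 5), (9, 11), (10, 9)])
v11: WRITE b=9  (b history now [(6, 10), (11, 9)])
v12: WRITE e=9  (e history now [(2, 9), (3, 11), (5, 13), (12, 9)])
v13: WRITE a=12  (a history now [(1, 5), (7, 13), (13, 12)])
v14: WRITE a=1  (a history now [(1, 5), (7, 13), (13, 12), (14, 1)])
READ e @v4: history=[(2, 9), (3, 11), (5, 13), (12, 9)] -> pick v3 -> 11
v15: WRITE a=8  (a history now [(1, 5), (7, 13), (13, 12), (14, 1), (15, 8)])
v16: WRITE d=8  (d history now [(16, 8)])
v17: WRITE d=8  (d history now [(16, 8), (17, 8)])
v18: WRITE a=13  (a history now [(1, 5), (7, 13), (13, 12), (14, 1), (15, 8), (18, 13)])
v19: WRITE a=10  (a history now [(1, 5), (7, 13), (13, 12), (14, 1), (15, 8), (18, 13), (19, 10)])
v20: WRITE e=4  (e history now [(2, 9), (3, 11), (5, 13), (12, 9), (20, 4)])
v21: WRITE a=13  (a history now [(1, 5), (7, 13), (13, 12), (14, 1), (15, 8), (18, 13), (19, 10), (21, 13)])
v22: WRITE d=6  (d history now [(16, 8), (17, 8), (22, 6)])
v23: WRITE c=13  (c history now [(4, 2), (8, 5), (9, 11), (10, 9), (23, 13)])
v24: WRITE a=10  (a history now [(1, 5), (7, 13), (13, 12), (14, 1), (15, 8), (18, 13), (19, 10), (21, 13), (24, 10)])

Answer: 5
2
11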